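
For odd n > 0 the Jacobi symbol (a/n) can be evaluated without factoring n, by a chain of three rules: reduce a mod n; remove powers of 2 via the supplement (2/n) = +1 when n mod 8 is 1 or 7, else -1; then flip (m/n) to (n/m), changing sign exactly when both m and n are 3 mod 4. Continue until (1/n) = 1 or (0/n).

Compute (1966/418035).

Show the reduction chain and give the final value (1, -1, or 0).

1

factor out 2^1: 1966 = 2^1·983; with 418035 mod 8 = 3, (2/418035) = -1; sign now -1; continue with (983/418035)
flip (983/418035) -> (418035/983): both odd, 983 mod 4 = 3, 418035 mod 4 = 3, so the flip contributes -1; sign now +1
(418035/983): 418035 mod 983 = 260, so (418035/983) = (260/983)
factor out 2^2: 260 = 2^2·65; with 983 mod 8 = 7, (2/983) = +1; sign now +1; continue with (65/983)
flip (65/983) -> (983/65): both odd, 65 mod 4 = 1, 983 mod 4 = 3, so the flip contributes +1; sign now +1
(983/65): 983 mod 65 = 8, so (983/65) = (8/65)
factor out 2^3: 8 = 2^3·1; with 65 mod 8 = 1, (2/65) = +1; sign now +1; continue with (1/65)
reached (1/65) = 1, so the symbol is +1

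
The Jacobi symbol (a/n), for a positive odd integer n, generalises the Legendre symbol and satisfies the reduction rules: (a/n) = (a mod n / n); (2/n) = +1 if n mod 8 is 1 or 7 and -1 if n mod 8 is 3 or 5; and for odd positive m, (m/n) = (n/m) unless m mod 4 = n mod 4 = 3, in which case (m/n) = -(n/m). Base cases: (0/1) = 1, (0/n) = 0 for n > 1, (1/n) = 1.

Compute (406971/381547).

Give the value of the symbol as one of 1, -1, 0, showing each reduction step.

1

(406971/381547): 406971 mod 381547 = 25424, so (406971/381547) = (25424/381547)
factor out 2^4: 25424 = 2^4·1589; with 381547 mod 8 = 3, (2/381547) = -1; sign now +1; continue with (1589/381547)
flip (1589/381547) -> (381547/1589): both odd, 1589 mod 4 = 1, 381547 mod 4 = 3, so the flip contributes +1; sign now +1
(381547/1589): 381547 mod 1589 = 187, so (381547/1589) = (187/1589)
flip (187/1589) -> (1589/187): both odd, 187 mod 4 = 3, 1589 mod 4 = 1, so the flip contributes +1; sign now +1
(1589/187): 1589 mod 187 = 93, so (1589/187) = (93/187)
flip (93/187) -> (187/93): both odd, 93 mod 4 = 1, 187 mod 4 = 3, so the flip contributes +1; sign now +1
(187/93): 187 mod 93 = 1, so (187/93) = (1/93)
reached (1/93) = 1, so the symbol is +1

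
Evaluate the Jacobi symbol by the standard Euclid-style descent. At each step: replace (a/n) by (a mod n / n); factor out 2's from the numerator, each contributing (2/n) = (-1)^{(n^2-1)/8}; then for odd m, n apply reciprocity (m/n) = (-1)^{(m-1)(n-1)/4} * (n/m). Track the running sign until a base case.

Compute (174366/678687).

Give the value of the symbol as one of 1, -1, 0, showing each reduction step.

factor out 2^1: 174366 = 2^1·87183; with 678687 mod 8 = 7, (2/678687) = +1; sign now +1; continue with (87183/678687)
flip (87183/678687) -> (678687/87183): both odd, 87183 mod 4 = 3, 678687 mod 4 = 3, so the flip contributes -1; sign now -1
(678687/87183): 678687 mod 87183 = 68406, so (678687/87183) = (68406/87183)
factor out 2^1: 68406 = 2^1·34203; with 87183 mod 8 = 7, (2/87183) = +1; sign now -1; continue with (34203/87183)
flip (34203/87183) -> (87183/34203): both odd, 34203 mod 4 = 3, 87183 mod 4 = 3, so the flip contributes -1; sign now +1
(87183/34203): 87183 mod 34203 = 18777, so (87183/34203) = (18777/34203)
flip (18777/34203) -> (34203/18777): both odd, 18777 mod 4 = 1, 34203 mod 4 = 3, so the flip contributes +1; sign now +1
(34203/18777): 34203 mod 18777 = 15426, so (34203/18777) = (15426/18777)
factor out 2^1: 15426 = 2^1·7713; with 18777 mod 8 = 1, (2/18777) = +1; sign now +1; continue with (7713/18777)
flip (7713/18777) -> (18777/7713): both odd, 7713 mod 4 = 1, 18777 mod 4 = 1, so the flip contributes +1; sign now +1
(18777/7713): 18777 mod 7713 = 3351, so (18777/7713) = (3351/7713)
flip (3351/7713) -> (7713/3351): both odd, 3351 mod 4 = 3, 7713 mod 4 = 1, so the flip contributes +1; sign now +1
(7713/3351): 7713 mod 3351 = 1011, so (7713/3351) = (1011/3351)
flip (1011/3351) -> (3351/1011): both odd, 1011 mod 4 = 3, 3351 mod 4 = 3, so the flip contributes -1; sign now -1
(3351/1011): 3351 mod 1011 = 318, so (3351/1011) = (318/1011)
factor out 2^1: 318 = 2^1·159; with 1011 mod 8 = 3, (2/1011) = -1; sign now +1; continue with (159/1011)
flip (159/1011) -> (1011/159): both odd, 159 mod 4 = 3, 1011 mod 4 = 3, so the flip contributes -1; sign now -1
(1011/159): 1011 mod 159 = 57, so (1011/159) = (57/159)
flip (57/159) -> (159/57): both odd, 57 mod 4 = 1, 159 mod 4 = 3, so the flip contributes +1; sign now -1
(159/57): 159 mod 57 = 45, so (159/57) = (45/57)
flip (45/57) -> (57/45): both odd, 45 mod 4 = 1, 57 mod 4 = 1, so the flip contributes +1; sign now -1
(57/45): 57 mod 45 = 12, so (57/45) = (12/45)
factor out 2^2: 12 = 2^2·3; with 45 mod 8 = 5, (2/45) = -1; sign now -1; continue with (3/45)
flip (3/45) -> (45/3): both odd, 3 mod 4 = 3, 45 mod 4 = 1, so the flip contributes +1; sign now -1
(45/3): 45 mod 3 = 0, so (45/3) = (0/3)
reached (0/3); gcd(a, n) > 1, so (0/3) = 0 and the symbol is 0

0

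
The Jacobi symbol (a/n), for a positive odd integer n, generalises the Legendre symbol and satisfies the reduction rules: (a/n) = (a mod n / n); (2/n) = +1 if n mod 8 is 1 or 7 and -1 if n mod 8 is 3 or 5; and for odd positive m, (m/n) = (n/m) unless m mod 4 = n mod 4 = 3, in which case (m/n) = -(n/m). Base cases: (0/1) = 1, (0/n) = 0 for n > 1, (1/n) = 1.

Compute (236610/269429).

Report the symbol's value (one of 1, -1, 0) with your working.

236610 = 2^1·118305; (2/269429) = -1 since 269429 mod 8 = 5, so (236610/269429) = (-1)^1·(118305/269429); sign now -1
reciprocity: (118305/269429) = +1·(269429/118305) since 118305 mod 4 = 1, 269429 mod 4 = 1; sign now -1
(269429/118305) = (32819/118305)   [reduce mod 118305]
reciprocity: (32819/118305) = +1·(118305/32819) since 32819 mod 4 = 3, 118305 mod 4 = 1; sign now -1
(118305/32819) = (19848/32819)   [reduce mod 32819]
19848 = 2^3·2481; (2/32819) = -1 since 32819 mod 8 = 3, so (19848/32819) = (-1)^3·(2481/32819); sign now +1
reciprocity: (2481/32819) = +1·(32819/2481) since 2481 mod 4 = 1, 32819 mod 4 = 3; sign now +1
(32819/2481) = (566/2481)   [reduce mod 2481]
566 = 2^1·283; (2/2481) = +1 since 2481 mod 8 = 1, so (566/2481) = (+1)^1·(283/2481); sign now +1
reciprocity: (283/2481) = +1·(2481/283) since 283 mod 4 = 3, 2481 mod 4 = 1; sign now +1
(2481/283) = (217/283)   [reduce mod 283]
reciprocity: (217/283) = +1·(283/217) since 217 mod 4 = 1, 283 mod 4 = 3; sign now +1
(283/217) = (66/217)   [reduce mod 217]
66 = 2^1·33; (2/217) = +1 since 217 mod 8 = 1, so (66/217) = (+1)^1·(33/217); sign now +1
reciprocity: (33/217) = +1·(217/33) since 33 mod 4 = 1, 217 mod 4 = 1; sign now +1
(217/33) = (19/33)   [reduce mod 33]
reciprocity: (19/33) = +1·(33/19) since 19 mod 4 = 3, 33 mod 4 = 1; sign now +1
(33/19) = (14/19)   [reduce mod 19]
14 = 2^1·7; (2/19) = -1 since 19 mod 8 = 3, so (14/19) = (-1)^1·(7/19); sign now -1
reciprocity: (7/19) = -1·(19/7) since 7 mod 4 = 3, 19 mod 4 = 3; sign now +1
(19/7) = (5/7)   [reduce mod 7]
reciprocity: (5/7) = +1·(7/5) since 5 mod 4 = 1, 7 mod 4 = 3; sign now +1
(7/5) = (2/5)   [reduce mod 5]
2 = 2^1·1; (2/5) = -1 since 5 mod 8 = 5, so (2/5) = (-1)^1·(1/5); sign now -1
(1/5) = 1; final value = sign = -1

-1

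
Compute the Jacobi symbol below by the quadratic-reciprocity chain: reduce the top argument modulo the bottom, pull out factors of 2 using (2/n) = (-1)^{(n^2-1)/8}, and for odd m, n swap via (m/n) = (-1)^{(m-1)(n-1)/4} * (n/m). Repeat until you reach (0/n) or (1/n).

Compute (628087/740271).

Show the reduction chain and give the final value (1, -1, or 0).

reciprocity: (628087/740271) = -1·(740271/628087) since 628087 mod 4 = 3, 740271 mod 4 = 3; sign now -1
(740271/628087) = (112184/628087)   [reduce mod 628087]
112184 = 2^3·14023; (2/628087) = +1 since 628087 mod 8 = 7, so (112184/628087) = (+1)^3·(14023/628087); sign now -1
reciprocity: (14023/628087) = -1·(628087/14023) since 14023 mod 4 = 3, 628087 mod 4 = 3; sign now +1
(628087/14023) = (11075/14023)   [reduce mod 14023]
reciprocity: (11075/14023) = -1·(14023/11075) since 11075 mod 4 = 3, 14023 mod 4 = 3; sign now -1
(14023/11075) = (2948/11075)   [reduce mod 11075]
2948 = 2^2·737; (2/11075) = -1 since 11075 mod 8 = 3, so (2948/11075) = (-1)^2·(737/11075); sign now -1
reciprocity: (737/11075) = +1·(11075/737) since 737 mod 4 = 1, 11075 mod 4 = 3; sign now -1
(11075/737) = (20/737)   [reduce mod 737]
20 = 2^2·5; (2/737) = +1 since 737 mod 8 = 1, so (20/737) = (+1)^2·(5/737); sign now -1
reciprocity: (5/737) = +1·(737/5) since 5 mod 4 = 1, 737 mod 4 = 1; sign now -1
(737/5) = (2/5)   [reduce mod 5]
2 = 2^1·1; (2/5) = -1 since 5 mod 8 = 5, so (2/5) = (-1)^1·(1/5); sign now +1
(1/5) = 1; final value = sign = +1

1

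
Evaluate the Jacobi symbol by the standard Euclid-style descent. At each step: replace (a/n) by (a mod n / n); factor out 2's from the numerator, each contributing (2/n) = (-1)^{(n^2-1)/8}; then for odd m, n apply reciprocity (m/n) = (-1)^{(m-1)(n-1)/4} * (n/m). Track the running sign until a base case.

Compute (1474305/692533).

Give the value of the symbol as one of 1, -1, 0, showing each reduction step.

(1474305/692533): 1474305 mod 692533 = 89239, so (1474305/692533) = (89239/692533)
flip (89239/692533) -> (692533/89239): both odd, 89239 mod 4 = 3, 692533 mod 4 = 1, so the flip contributes +1; sign now +1
(692533/89239): 692533 mod 89239 = 67860, so (692533/89239) = (67860/89239)
factor out 2^2: 67860 = 2^2·16965; with 89239 mod 8 = 7, (2/89239) = +1; sign now +1; continue with (16965/89239)
flip (16965/89239) -> (89239/16965): both odd, 16965 mod 4 = 1, 89239 mod 4 = 3, so the flip contributes +1; sign now +1
(89239/16965): 89239 mod 16965 = 4414, so (89239/16965) = (4414/16965)
factor out 2^1: 4414 = 2^1·2207; with 16965 mod 8 = 5, (2/16965) = -1; sign now -1; continue with (2207/16965)
flip (2207/16965) -> (16965/2207): both odd, 2207 mod 4 = 3, 16965 mod 4 = 1, so the flip contributes +1; sign now -1
(16965/2207): 16965 mod 2207 = 1516, so (16965/2207) = (1516/2207)
factor out 2^2: 1516 = 2^2·379; with 2207 mod 8 = 7, (2/2207) = +1; sign now -1; continue with (379/2207)
flip (379/2207) -> (2207/379): both odd, 379 mod 4 = 3, 2207 mod 4 = 3, so the flip contributes -1; sign now +1
(2207/379): 2207 mod 379 = 312, so (2207/379) = (312/379)
factor out 2^3: 312 = 2^3·39; with 379 mod 8 = 3, (2/379) = -1; sign now -1; continue with (39/379)
flip (39/379) -> (379/39): both odd, 39 mod 4 = 3, 379 mod 4 = 3, so the flip contributes -1; sign now +1
(379/39): 379 mod 39 = 28, so (379/39) = (28/39)
factor out 2^2: 28 = 2^2·7; with 39 mod 8 = 7, (2/39) = +1; sign now +1; continue with (7/39)
flip (7/39) -> (39/7): both odd, 7 mod 4 = 3, 39 mod 4 = 3, so the flip contributes -1; sign now -1
(39/7): 39 mod 7 = 4, so (39/7) = (4/7)
factor out 2^2: 4 = 2^2·1; with 7 mod 8 = 7, (2/7) = +1; sign now -1; continue with (1/7)
reached (1/7) = 1, so the symbol is -1

-1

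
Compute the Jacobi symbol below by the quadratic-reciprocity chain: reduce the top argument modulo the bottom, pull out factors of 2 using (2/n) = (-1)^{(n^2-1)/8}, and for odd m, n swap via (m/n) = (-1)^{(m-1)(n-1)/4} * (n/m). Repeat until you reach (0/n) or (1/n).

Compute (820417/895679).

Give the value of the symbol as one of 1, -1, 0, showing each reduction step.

reciprocity: (820417/895679) = +1·(895679/820417) since 820417 mod 4 = 1, 895679 mod 4 = 3; sign now +1
(895679/820417) = (75262/820417)   [reduce mod 820417]
75262 = 2^1·37631; (2/820417) = +1 since 820417 mod 8 = 1, so (75262/820417) = (+1)^1·(37631/820417); sign now +1
reciprocity: (37631/820417) = +1·(820417/37631) since 37631 mod 4 = 3, 820417 mod 4 = 1; sign now +1
(820417/37631) = (30166/37631)   [reduce mod 37631]
30166 = 2^1·15083; (2/37631) = +1 since 37631 mod 8 = 7, so (30166/37631) = (+1)^1·(15083/37631); sign now +1
reciprocity: (15083/37631) = -1·(37631/15083) since 15083 mod 4 = 3, 37631 mod 4 = 3; sign now -1
(37631/15083) = (7465/15083)   [reduce mod 15083]
reciprocity: (7465/15083) = +1·(15083/7465) since 7465 mod 4 = 1, 15083 mod 4 = 3; sign now -1
(15083/7465) = (153/7465)   [reduce mod 7465]
reciprocity: (153/7465) = +1·(7465/153) since 153 mod 4 = 1, 7465 mod 4 = 1; sign now -1
(7465/153) = (121/153)   [reduce mod 153]
reciprocity: (121/153) = +1·(153/121) since 121 mod 4 = 1, 153 mod 4 = 1; sign now -1
(153/121) = (32/121)   [reduce mod 121]
32 = 2^5·1; (2/121) = +1 since 121 mod 8 = 1, so (32/121) = (+1)^5·(1/121); sign now -1
(1/121) = 1; final value = sign = -1

-1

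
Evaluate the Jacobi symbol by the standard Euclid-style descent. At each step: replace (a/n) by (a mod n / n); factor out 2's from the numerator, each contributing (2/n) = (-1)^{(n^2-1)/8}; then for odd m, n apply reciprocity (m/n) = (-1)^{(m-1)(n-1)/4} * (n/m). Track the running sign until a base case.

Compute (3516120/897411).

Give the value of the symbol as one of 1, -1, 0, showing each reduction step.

0

(3516120/897411): 3516120 mod 897411 = 823887, so (3516120/897411) = (823887/897411)
flip (823887/897411) -> (897411/823887): both odd, 823887 mod 4 = 3, 897411 mod 4 = 3, so the flip contributes -1; sign now -1
(897411/823887): 897411 mod 823887 = 73524, so (897411/823887) = (73524/823887)
factor out 2^2: 73524 = 2^2·18381; with 823887 mod 8 = 7, (2/823887) = +1; sign now -1; continue with (18381/823887)
flip (18381/823887) -> (823887/18381): both odd, 18381 mod 4 = 1, 823887 mod 4 = 3, so the flip contributes +1; sign now -1
(823887/18381): 823887 mod 18381 = 15123, so (823887/18381) = (15123/18381)
flip (15123/18381) -> (18381/15123): both odd, 15123 mod 4 = 3, 18381 mod 4 = 1, so the flip contributes +1; sign now -1
(18381/15123): 18381 mod 15123 = 3258, so (18381/15123) = (3258/15123)
factor out 2^1: 3258 = 2^1·1629; with 15123 mod 8 = 3, (2/15123) = -1; sign now +1; continue with (1629/15123)
flip (1629/15123) -> (15123/1629): both odd, 1629 mod 4 = 1, 15123 mod 4 = 3, so the flip contributes +1; sign now +1
(15123/1629): 15123 mod 1629 = 462, so (15123/1629) = (462/1629)
factor out 2^1: 462 = 2^1·231; with 1629 mod 8 = 5, (2/1629) = -1; sign now -1; continue with (231/1629)
flip (231/1629) -> (1629/231): both odd, 231 mod 4 = 3, 1629 mod 4 = 1, so the flip contributes +1; sign now -1
(1629/231): 1629 mod 231 = 12, so (1629/231) = (12/231)
factor out 2^2: 12 = 2^2·3; with 231 mod 8 = 7, (2/231) = +1; sign now -1; continue with (3/231)
flip (3/231) -> (231/3): both odd, 3 mod 4 = 3, 231 mod 4 = 3, so the flip contributes -1; sign now +1
(231/3): 231 mod 3 = 0, so (231/3) = (0/3)
reached (0/3); gcd(a, n) > 1, so (0/3) = 0 and the symbol is 0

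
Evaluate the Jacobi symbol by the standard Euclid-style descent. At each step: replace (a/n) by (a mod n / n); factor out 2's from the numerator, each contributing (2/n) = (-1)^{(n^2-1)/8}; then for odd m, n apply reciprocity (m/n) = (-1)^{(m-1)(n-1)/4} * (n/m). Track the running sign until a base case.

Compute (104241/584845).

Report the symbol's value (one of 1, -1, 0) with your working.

1

flip (104241/584845) -> (584845/104241): both odd, 104241 mod 4 = 1, 584845 mod 4 = 1, so the flip contributes +1; sign now +1
(584845/104241): 584845 mod 104241 = 63640, so (584845/104241) = (63640/104241)
factor out 2^3: 63640 = 2^3·7955; with 104241 mod 8 = 1, (2/104241) = +1; sign now +1; continue with (7955/104241)
flip (7955/104241) -> (104241/7955): both odd, 7955 mod 4 = 3, 104241 mod 4 = 1, so the flip contributes +1; sign now +1
(104241/7955): 104241 mod 7955 = 826, so (104241/7955) = (826/7955)
factor out 2^1: 826 = 2^1·413; with 7955 mod 8 = 3, (2/7955) = -1; sign now -1; continue with (413/7955)
flip (413/7955) -> (7955/413): both odd, 413 mod 4 = 1, 7955 mod 4 = 3, so the flip contributes +1; sign now -1
(7955/413): 7955 mod 413 = 108, so (7955/413) = (108/413)
factor out 2^2: 108 = 2^2·27; with 413 mod 8 = 5, (2/413) = -1; sign now -1; continue with (27/413)
flip (27/413) -> (413/27): both odd, 27 mod 4 = 3, 413 mod 4 = 1, so the flip contributes +1; sign now -1
(413/27): 413 mod 27 = 8, so (413/27) = (8/27)
factor out 2^3: 8 = 2^3·1; with 27 mod 8 = 3, (2/27) = -1; sign now +1; continue with (1/27)
reached (1/27) = 1, so the symbol is +1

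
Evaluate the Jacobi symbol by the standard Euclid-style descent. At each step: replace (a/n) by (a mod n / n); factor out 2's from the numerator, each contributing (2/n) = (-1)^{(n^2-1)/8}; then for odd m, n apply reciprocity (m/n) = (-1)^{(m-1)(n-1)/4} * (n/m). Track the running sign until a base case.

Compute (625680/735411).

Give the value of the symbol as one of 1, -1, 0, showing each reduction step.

0

625680 = 2^4·39105; (2/735411) = -1 since 735411 mod 8 = 3, so (625680/735411) = (-1)^4·(39105/735411); sign now +1
reciprocity: (39105/735411) = +1·(735411/39105) since 39105 mod 4 = 1, 735411 mod 4 = 3; sign now +1
(735411/39105) = (31521/39105)   [reduce mod 39105]
reciprocity: (31521/39105) = +1·(39105/31521) since 31521 mod 4 = 1, 39105 mod 4 = 1; sign now +1
(39105/31521) = (7584/31521)   [reduce mod 31521]
7584 = 2^5·237; (2/31521) = +1 since 31521 mod 8 = 1, so (7584/31521) = (+1)^5·(237/31521); sign now +1
reciprocity: (237/31521) = +1·(31521/237) since 237 mod 4 = 1, 31521 mod 4 = 1; sign now +1
(31521/237) = (0/237)   [reduce mod 237]
(0/237) = 0   [gcd(a, n) > 1]; final value = 0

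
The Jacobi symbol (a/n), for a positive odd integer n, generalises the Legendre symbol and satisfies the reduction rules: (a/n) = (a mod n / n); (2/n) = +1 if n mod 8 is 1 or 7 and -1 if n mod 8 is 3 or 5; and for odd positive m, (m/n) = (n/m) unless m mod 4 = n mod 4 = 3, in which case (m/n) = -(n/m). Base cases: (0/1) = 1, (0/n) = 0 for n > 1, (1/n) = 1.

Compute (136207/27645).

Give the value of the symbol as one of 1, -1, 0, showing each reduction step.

(136207/27645) = (25627/27645)   [reduce mod 27645]
reciprocity: (25627/27645) = +1·(27645/25627) since 25627 mod 4 = 3, 27645 mod 4 = 1; sign now +1
(27645/25627) = (2018/25627)   [reduce mod 25627]
2018 = 2^1·1009; (2/25627) = -1 since 25627 mod 8 = 3, so (2018/25627) = (-1)^1·(1009/25627); sign now -1
reciprocity: (1009/25627) = +1·(25627/1009) since 1009 mod 4 = 1, 25627 mod 4 = 3; sign now -1
(25627/1009) = (402/1009)   [reduce mod 1009]
402 = 2^1·201; (2/1009) = +1 since 1009 mod 8 = 1, so (402/1009) = (+1)^1·(201/1009); sign now -1
reciprocity: (201/1009) = +1·(1009/201) since 201 mod 4 = 1, 1009 mod 4 = 1; sign now -1
(1009/201) = (4/201)   [reduce mod 201]
4 = 2^2·1; (2/201) = +1 since 201 mod 8 = 1, so (4/201) = (+1)^2·(1/201); sign now -1
(1/201) = 1; final value = sign = -1

-1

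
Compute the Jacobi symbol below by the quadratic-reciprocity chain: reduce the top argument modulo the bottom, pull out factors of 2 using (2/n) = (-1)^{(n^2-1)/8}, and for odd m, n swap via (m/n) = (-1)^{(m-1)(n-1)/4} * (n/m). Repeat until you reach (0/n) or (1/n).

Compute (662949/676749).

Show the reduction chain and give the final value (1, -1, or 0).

reciprocity: (662949/676749) = +1·(676749/662949) since 662949 mod 4 = 1, 676749 mod 4 = 1; sign now +1
(676749/662949) = (13800/662949)   [reduce mod 662949]
13800 = 2^3·1725; (2/662949) = -1 since 662949 mod 8 = 5, so (13800/662949) = (-1)^3·(1725/662949); sign now -1
reciprocity: (1725/662949) = +1·(662949/1725) since 1725 mod 4 = 1, 662949 mod 4 = 1; sign now -1
(662949/1725) = (549/1725)   [reduce mod 1725]
reciprocity: (549/1725) = +1·(1725/549) since 549 mod 4 = 1, 1725 mod 4 = 1; sign now -1
(1725/549) = (78/549)   [reduce mod 549]
78 = 2^1·39; (2/549) = -1 since 549 mod 8 = 5, so (78/549) = (-1)^1·(39/549); sign now +1
reciprocity: (39/549) = +1·(549/39) since 39 mod 4 = 3, 549 mod 4 = 1; sign now +1
(549/39) = (3/39)   [reduce mod 39]
reciprocity: (3/39) = -1·(39/3) since 3 mod 4 = 3, 39 mod 4 = 3; sign now -1
(39/3) = (0/3)   [reduce mod 3]
(0/3) = 0   [gcd(a, n) > 1]; final value = 0

0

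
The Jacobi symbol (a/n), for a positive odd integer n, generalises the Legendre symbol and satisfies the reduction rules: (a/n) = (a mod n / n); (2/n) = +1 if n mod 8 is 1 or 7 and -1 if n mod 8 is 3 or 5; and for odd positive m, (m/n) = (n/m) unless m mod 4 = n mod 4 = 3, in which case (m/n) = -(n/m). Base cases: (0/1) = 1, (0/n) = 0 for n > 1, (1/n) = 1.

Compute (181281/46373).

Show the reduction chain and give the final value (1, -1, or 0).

1

(181281/46373): 181281 mod 46373 = 42162, so (181281/46373) = (42162/46373)
factor out 2^1: 42162 = 2^1·21081; with 46373 mod 8 = 5, (2/46373) = -1; sign now -1; continue with (21081/46373)
flip (21081/46373) -> (46373/21081): both odd, 21081 mod 4 = 1, 46373 mod 4 = 1, so the flip contributes +1; sign now -1
(46373/21081): 46373 mod 21081 = 4211, so (46373/21081) = (4211/21081)
flip (4211/21081) -> (21081/4211): both odd, 4211 mod 4 = 3, 21081 mod 4 = 1, so the flip contributes +1; sign now -1
(21081/4211): 21081 mod 4211 = 26, so (21081/4211) = (26/4211)
factor out 2^1: 26 = 2^1·13; with 4211 mod 8 = 3, (2/4211) = -1; sign now +1; continue with (13/4211)
flip (13/4211) -> (4211/13): both odd, 13 mod 4 = 1, 4211 mod 4 = 3, so the flip contributes +1; sign now +1
(4211/13): 4211 mod 13 = 12, so (4211/13) = (12/13)
factor out 2^2: 12 = 2^2·3; with 13 mod 8 = 5, (2/13) = -1; sign now +1; continue with (3/13)
flip (3/13) -> (13/3): both odd, 3 mod 4 = 3, 13 mod 4 = 1, so the flip contributes +1; sign now +1
(13/3): 13 mod 3 = 1, so (13/3) = (1/3)
reached (1/3) = 1, so the symbol is +1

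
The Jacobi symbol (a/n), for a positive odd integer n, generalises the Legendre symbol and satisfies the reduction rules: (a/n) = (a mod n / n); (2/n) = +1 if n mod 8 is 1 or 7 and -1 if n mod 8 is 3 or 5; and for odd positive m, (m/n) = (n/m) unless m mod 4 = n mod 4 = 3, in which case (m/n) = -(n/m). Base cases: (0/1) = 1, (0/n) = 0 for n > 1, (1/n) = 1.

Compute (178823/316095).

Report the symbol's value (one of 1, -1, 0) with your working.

flip (178823/316095) -> (316095/178823): both odd, 178823 mod 4 = 3, 316095 mod 4 = 3, so the flip contributes -1; sign now -1
(316095/178823): 316095 mod 178823 = 137272, so (316095/178823) = (137272/178823)
factor out 2^3: 137272 = 2^3·17159; with 178823 mod 8 = 7, (2/178823) = +1; sign now -1; continue with (17159/178823)
flip (17159/178823) -> (178823/17159): both odd, 17159 mod 4 = 3, 178823 mod 4 = 3, so the flip contributes -1; sign now +1
(178823/17159): 178823 mod 17159 = 7233, so (178823/17159) = (7233/17159)
flip (7233/17159) -> (17159/7233): both odd, 7233 mod 4 = 1, 17159 mod 4 = 3, so the flip contributes +1; sign now +1
(17159/7233): 17159 mod 7233 = 2693, so (17159/7233) = (2693/7233)
flip (2693/7233) -> (7233/2693): both odd, 2693 mod 4 = 1, 7233 mod 4 = 1, so the flip contributes +1; sign now +1
(7233/2693): 7233 mod 2693 = 1847, so (7233/2693) = (1847/2693)
flip (1847/2693) -> (2693/1847): both odd, 1847 mod 4 = 3, 2693 mod 4 = 1, so the flip contributes +1; sign now +1
(2693/1847): 2693 mod 1847 = 846, so (2693/1847) = (846/1847)
factor out 2^1: 846 = 2^1·423; with 1847 mod 8 = 7, (2/1847) = +1; sign now +1; continue with (423/1847)
flip (423/1847) -> (1847/423): both odd, 423 mod 4 = 3, 1847 mod 4 = 3, so the flip contributes -1; sign now -1
(1847/423): 1847 mod 423 = 155, so (1847/423) = (155/423)
flip (155/423) -> (423/155): both odd, 155 mod 4 = 3, 423 mod 4 = 3, so the flip contributes -1; sign now +1
(423/155): 423 mod 155 = 113, so (423/155) = (113/155)
flip (113/155) -> (155/113): both odd, 113 mod 4 = 1, 155 mod 4 = 3, so the flip contributes +1; sign now +1
(155/113): 155 mod 113 = 42, so (155/113) = (42/113)
factor out 2^1: 42 = 2^1·21; with 113 mod 8 = 1, (2/113) = +1; sign now +1; continue with (21/113)
flip (21/113) -> (113/21): both odd, 21 mod 4 = 1, 113 mod 4 = 1, so the flip contributes +1; sign now +1
(113/21): 113 mod 21 = 8, so (113/21) = (8/21)
factor out 2^3: 8 = 2^3·1; with 21 mod 8 = 5, (2/21) = -1; sign now -1; continue with (1/21)
reached (1/21) = 1, so the symbol is -1

-1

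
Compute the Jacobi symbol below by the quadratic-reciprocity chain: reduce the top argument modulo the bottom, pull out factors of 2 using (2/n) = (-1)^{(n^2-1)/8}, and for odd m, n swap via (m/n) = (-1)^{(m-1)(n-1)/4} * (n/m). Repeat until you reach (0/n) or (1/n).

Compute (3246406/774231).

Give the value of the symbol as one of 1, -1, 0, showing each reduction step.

-1

(3246406/774231) = (149482/774231)   [reduce mod 774231]
149482 = 2^1·74741; (2/774231) = +1 since 774231 mod 8 = 7, so (149482/774231) = (+1)^1·(74741/774231); sign now +1
reciprocity: (74741/774231) = +1·(774231/74741) since 74741 mod 4 = 1, 774231 mod 4 = 3; sign now +1
(774231/74741) = (26821/74741)   [reduce mod 74741]
reciprocity: (26821/74741) = +1·(74741/26821) since 26821 mod 4 = 1, 74741 mod 4 = 1; sign now +1
(74741/26821) = (21099/26821)   [reduce mod 26821]
reciprocity: (21099/26821) = +1·(26821/21099) since 21099 mod 4 = 3, 26821 mod 4 = 1; sign now +1
(26821/21099) = (5722/21099)   [reduce mod 21099]
5722 = 2^1·2861; (2/21099) = -1 since 21099 mod 8 = 3, so (5722/21099) = (-1)^1·(2861/21099); sign now -1
reciprocity: (2861/21099) = +1·(21099/2861) since 2861 mod 4 = 1, 21099 mod 4 = 3; sign now -1
(21099/2861) = (1072/2861)   [reduce mod 2861]
1072 = 2^4·67; (2/2861) = -1 since 2861 mod 8 = 5, so (1072/2861) = (-1)^4·(67/2861); sign now -1
reciprocity: (67/2861) = +1·(2861/67) since 67 mod 4 = 3, 2861 mod 4 = 1; sign now -1
(2861/67) = (47/67)   [reduce mod 67]
reciprocity: (47/67) = -1·(67/47) since 47 mod 4 = 3, 67 mod 4 = 3; sign now +1
(67/47) = (20/47)   [reduce mod 47]
20 = 2^2·5; (2/47) = +1 since 47 mod 8 = 7, so (20/47) = (+1)^2·(5/47); sign now +1
reciprocity: (5/47) = +1·(47/5) since 5 mod 4 = 1, 47 mod 4 = 3; sign now +1
(47/5) = (2/5)   [reduce mod 5]
2 = 2^1·1; (2/5) = -1 since 5 mod 8 = 5, so (2/5) = (-1)^1·(1/5); sign now -1
(1/5) = 1; final value = sign = -1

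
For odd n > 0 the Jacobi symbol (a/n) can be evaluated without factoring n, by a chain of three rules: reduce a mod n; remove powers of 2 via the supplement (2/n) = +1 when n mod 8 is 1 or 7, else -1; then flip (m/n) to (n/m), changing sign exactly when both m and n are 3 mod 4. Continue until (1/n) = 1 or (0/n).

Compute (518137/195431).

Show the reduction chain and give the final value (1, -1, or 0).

-1

(518137/195431): 518137 mod 195431 = 127275, so (518137/195431) = (127275/195431)
flip (127275/195431) -> (195431/127275): both odd, 127275 mod 4 = 3, 195431 mod 4 = 3, so the flip contributes -1; sign now -1
(195431/127275): 195431 mod 127275 = 68156, so (195431/127275) = (68156/127275)
factor out 2^2: 68156 = 2^2·17039; with 127275 mod 8 = 3, (2/127275) = -1; sign now -1; continue with (17039/127275)
flip (17039/127275) -> (127275/17039): both odd, 17039 mod 4 = 3, 127275 mod 4 = 3, so the flip contributes -1; sign now +1
(127275/17039): 127275 mod 17039 = 8002, so (127275/17039) = (8002/17039)
factor out 2^1: 8002 = 2^1·4001; with 17039 mod 8 = 7, (2/17039) = +1; sign now +1; continue with (4001/17039)
flip (4001/17039) -> (17039/4001): both odd, 4001 mod 4 = 1, 17039 mod 4 = 3, so the flip contributes +1; sign now +1
(17039/4001): 17039 mod 4001 = 1035, so (17039/4001) = (1035/4001)
flip (1035/4001) -> (4001/1035): both odd, 1035 mod 4 = 3, 4001 mod 4 = 1, so the flip contributes +1; sign now +1
(4001/1035): 4001 mod 1035 = 896, so (4001/1035) = (896/1035)
factor out 2^7: 896 = 2^7·7; with 1035 mod 8 = 3, (2/1035) = -1; sign now -1; continue with (7/1035)
flip (7/1035) -> (1035/7): both odd, 7 mod 4 = 3, 1035 mod 4 = 3, so the flip contributes -1; sign now +1
(1035/7): 1035 mod 7 = 6, so (1035/7) = (6/7)
factor out 2^1: 6 = 2^1·3; with 7 mod 8 = 7, (2/7) = +1; sign now +1; continue with (3/7)
flip (3/7) -> (7/3): both odd, 3 mod 4 = 3, 7 mod 4 = 3, so the flip contributes -1; sign now -1
(7/3): 7 mod 3 = 1, so (7/3) = (1/3)
reached (1/3) = 1, so the symbol is -1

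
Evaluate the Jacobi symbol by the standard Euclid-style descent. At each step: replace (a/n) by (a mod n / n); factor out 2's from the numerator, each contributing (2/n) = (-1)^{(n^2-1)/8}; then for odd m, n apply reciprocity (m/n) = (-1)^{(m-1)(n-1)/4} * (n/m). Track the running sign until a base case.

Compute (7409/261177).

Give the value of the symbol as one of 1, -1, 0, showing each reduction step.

-1

reciprocity: (7409/261177) = +1·(261177/7409) since 7409 mod 4 = 1, 261177 mod 4 = 1; sign now +1
(261177/7409) = (1862/7409)   [reduce mod 7409]
1862 = 2^1·931; (2/7409) = +1 since 7409 mod 8 = 1, so (1862/7409) = (+1)^1·(931/7409); sign now +1
reciprocity: (931/7409) = +1·(7409/931) since 931 mod 4 = 3, 7409 mod 4 = 1; sign now +1
(7409/931) = (892/931)   [reduce mod 931]
892 = 2^2·223; (2/931) = -1 since 931 mod 8 = 3, so (892/931) = (-1)^2·(223/931); sign now +1
reciprocity: (223/931) = -1·(931/223) since 223 mod 4 = 3, 931 mod 4 = 3; sign now -1
(931/223) = (39/223)   [reduce mod 223]
reciprocity: (39/223) = -1·(223/39) since 39 mod 4 = 3, 223 mod 4 = 3; sign now +1
(223/39) = (28/39)   [reduce mod 39]
28 = 2^2·7; (2/39) = +1 since 39 mod 8 = 7, so (28/39) = (+1)^2·(7/39); sign now +1
reciprocity: (7/39) = -1·(39/7) since 7 mod 4 = 3, 39 mod 4 = 3; sign now -1
(39/7) = (4/7)   [reduce mod 7]
4 = 2^2·1; (2/7) = +1 since 7 mod 8 = 7, so (4/7) = (+1)^2·(1/7); sign now -1
(1/7) = 1; final value = sign = -1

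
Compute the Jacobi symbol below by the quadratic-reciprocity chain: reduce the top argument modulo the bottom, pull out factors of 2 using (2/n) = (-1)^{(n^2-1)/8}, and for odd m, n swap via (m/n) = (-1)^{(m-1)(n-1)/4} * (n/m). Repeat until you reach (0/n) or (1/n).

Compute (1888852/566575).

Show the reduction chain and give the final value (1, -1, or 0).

(1888852/566575): 1888852 mod 566575 = 189127, so (1888852/566575) = (189127/566575)
flip (189127/566575) -> (566575/189127): both odd, 189127 mod 4 = 3, 566575 mod 4 = 3, so the flip contributes -1; sign now -1
(566575/189127): 566575 mod 189127 = 188321, so (566575/189127) = (188321/189127)
flip (188321/189127) -> (189127/188321): both odd, 188321 mod 4 = 1, 189127 mod 4 = 3, so the flip contributes +1; sign now -1
(189127/188321): 189127 mod 188321 = 806, so (189127/188321) = (806/188321)
factor out 2^1: 806 = 2^1·403; with 188321 mod 8 = 1, (2/188321) = +1; sign now -1; continue with (403/188321)
flip (403/188321) -> (188321/403): both odd, 403 mod 4 = 3, 188321 mod 4 = 1, so the flip contributes +1; sign now -1
(188321/403): 188321 mod 403 = 120, so (188321/403) = (120/403)
factor out 2^3: 120 = 2^3·15; with 403 mod 8 = 3, (2/403) = -1; sign now +1; continue with (15/403)
flip (15/403) -> (403/15): both odd, 15 mod 4 = 3, 403 mod 4 = 3, so the flip contributes -1; sign now -1
(403/15): 403 mod 15 = 13, so (403/15) = (13/15)
flip (13/15) -> (15/13): both odd, 13 mod 4 = 1, 15 mod 4 = 3, so the flip contributes +1; sign now -1
(15/13): 15 mod 13 = 2, so (15/13) = (2/13)
factor out 2^1: 2 = 2^1·1; with 13 mod 8 = 5, (2/13) = -1; sign now +1; continue with (1/13)
reached (1/13) = 1, so the symbol is +1

1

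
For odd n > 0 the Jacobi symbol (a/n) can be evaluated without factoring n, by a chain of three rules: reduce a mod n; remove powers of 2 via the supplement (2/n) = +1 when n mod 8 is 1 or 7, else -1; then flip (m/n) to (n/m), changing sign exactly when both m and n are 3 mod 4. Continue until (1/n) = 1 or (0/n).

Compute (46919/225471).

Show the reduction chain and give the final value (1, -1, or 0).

-1

flip (46919/225471) -> (225471/46919): both odd, 46919 mod 4 = 3, 225471 mod 4 = 3, so the flip contributes -1; sign now -1
(225471/46919): 225471 mod 46919 = 37795, so (225471/46919) = (37795/46919)
flip (37795/46919) -> (46919/37795): both odd, 37795 mod 4 = 3, 46919 mod 4 = 3, so the flip contributes -1; sign now +1
(46919/37795): 46919 mod 37795 = 9124, so (46919/37795) = (9124/37795)
factor out 2^2: 9124 = 2^2·2281; with 37795 mod 8 = 3, (2/37795) = -1; sign now +1; continue with (2281/37795)
flip (2281/37795) -> (37795/2281): both odd, 2281 mod 4 = 1, 37795 mod 4 = 3, so the flip contributes +1; sign now +1
(37795/2281): 37795 mod 2281 = 1299, so (37795/2281) = (1299/2281)
flip (1299/2281) -> (2281/1299): both odd, 1299 mod 4 = 3, 2281 mod 4 = 1, so the flip contributes +1; sign now +1
(2281/1299): 2281 mod 1299 = 982, so (2281/1299) = (982/1299)
factor out 2^1: 982 = 2^1·491; with 1299 mod 8 = 3, (2/1299) = -1; sign now -1; continue with (491/1299)
flip (491/1299) -> (1299/491): both odd, 491 mod 4 = 3, 1299 mod 4 = 3, so the flip contributes -1; sign now +1
(1299/491): 1299 mod 491 = 317, so (1299/491) = (317/491)
flip (317/491) -> (491/317): both odd, 317 mod 4 = 1, 491 mod 4 = 3, so the flip contributes +1; sign now +1
(491/317): 491 mod 317 = 174, so (491/317) = (174/317)
factor out 2^1: 174 = 2^1·87; with 317 mod 8 = 5, (2/317) = -1; sign now -1; continue with (87/317)
flip (87/317) -> (317/87): both odd, 87 mod 4 = 3, 317 mod 4 = 1, so the flip contributes +1; sign now -1
(317/87): 317 mod 87 = 56, so (317/87) = (56/87)
factor out 2^3: 56 = 2^3·7; with 87 mod 8 = 7, (2/87) = +1; sign now -1; continue with (7/87)
flip (7/87) -> (87/7): both odd, 7 mod 4 = 3, 87 mod 4 = 3, so the flip contributes -1; sign now +1
(87/7): 87 mod 7 = 3, so (87/7) = (3/7)
flip (3/7) -> (7/3): both odd, 3 mod 4 = 3, 7 mod 4 = 3, so the flip contributes -1; sign now -1
(7/3): 7 mod 3 = 1, so (7/3) = (1/3)
reached (1/3) = 1, so the symbol is -1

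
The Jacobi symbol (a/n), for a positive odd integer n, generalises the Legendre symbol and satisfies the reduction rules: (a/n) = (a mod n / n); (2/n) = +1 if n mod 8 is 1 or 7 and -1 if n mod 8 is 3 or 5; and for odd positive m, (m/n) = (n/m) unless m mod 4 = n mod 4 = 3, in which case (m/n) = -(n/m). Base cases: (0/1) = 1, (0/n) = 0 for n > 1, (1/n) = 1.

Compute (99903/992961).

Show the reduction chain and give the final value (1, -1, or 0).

0

flip (99903/992961) -> (992961/99903): both odd, 99903 mod 4 = 3, 992961 mod 4 = 1, so the flip contributes +1; sign now +1
(992961/99903): 992961 mod 99903 = 93834, so (992961/99903) = (93834/99903)
factor out 2^1: 93834 = 2^1·46917; with 99903 mod 8 = 7, (2/99903) = +1; sign now +1; continue with (46917/99903)
flip (46917/99903) -> (99903/46917): both odd, 46917 mod 4 = 1, 99903 mod 4 = 3, so the flip contributes +1; sign now +1
(99903/46917): 99903 mod 46917 = 6069, so (99903/46917) = (6069/46917)
flip (6069/46917) -> (46917/6069): both odd, 6069 mod 4 = 1, 46917 mod 4 = 1, so the flip contributes +1; sign now +1
(46917/6069): 46917 mod 6069 = 4434, so (46917/6069) = (4434/6069)
factor out 2^1: 4434 = 2^1·2217; with 6069 mod 8 = 5, (2/6069) = -1; sign now -1; continue with (2217/6069)
flip (2217/6069) -> (6069/2217): both odd, 2217 mod 4 = 1, 6069 mod 4 = 1, so the flip contributes +1; sign now -1
(6069/2217): 6069 mod 2217 = 1635, so (6069/2217) = (1635/2217)
flip (1635/2217) -> (2217/1635): both odd, 1635 mod 4 = 3, 2217 mod 4 = 1, so the flip contributes +1; sign now -1
(2217/1635): 2217 mod 1635 = 582, so (2217/1635) = (582/1635)
factor out 2^1: 582 = 2^1·291; with 1635 mod 8 = 3, (2/1635) = -1; sign now +1; continue with (291/1635)
flip (291/1635) -> (1635/291): both odd, 291 mod 4 = 3, 1635 mod 4 = 3, so the flip contributes -1; sign now -1
(1635/291): 1635 mod 291 = 180, so (1635/291) = (180/291)
factor out 2^2: 180 = 2^2·45; with 291 mod 8 = 3, (2/291) = -1; sign now -1; continue with (45/291)
flip (45/291) -> (291/45): both odd, 45 mod 4 = 1, 291 mod 4 = 3, so the flip contributes +1; sign now -1
(291/45): 291 mod 45 = 21, so (291/45) = (21/45)
flip (21/45) -> (45/21): both odd, 21 mod 4 = 1, 45 mod 4 = 1, so the flip contributes +1; sign now -1
(45/21): 45 mod 21 = 3, so (45/21) = (3/21)
flip (3/21) -> (21/3): both odd, 3 mod 4 = 3, 21 mod 4 = 1, so the flip contributes +1; sign now -1
(21/3): 21 mod 3 = 0, so (21/3) = (0/3)
reached (0/3); gcd(a, n) > 1, so (0/3) = 0 and the symbol is 0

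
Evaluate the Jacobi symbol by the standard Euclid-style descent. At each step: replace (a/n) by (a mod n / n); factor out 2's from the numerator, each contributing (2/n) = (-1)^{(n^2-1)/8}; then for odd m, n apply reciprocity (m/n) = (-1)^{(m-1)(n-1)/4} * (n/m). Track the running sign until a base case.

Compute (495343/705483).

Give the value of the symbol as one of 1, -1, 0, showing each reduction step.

reciprocity: (495343/705483) = -1·(705483/495343) since 495343 mod 4 = 3, 705483 mod 4 = 3; sign now -1
(705483/495343) = (210140/495343)   [reduce mod 495343]
210140 = 2^2·52535; (2/495343) = +1 since 495343 mod 8 = 7, so (210140/495343) = (+1)^2·(52535/495343); sign now -1
reciprocity: (52535/495343) = -1·(495343/52535) since 52535 mod 4 = 3, 495343 mod 4 = 3; sign now +1
(495343/52535) = (22528/52535)   [reduce mod 52535]
22528 = 2^11·11; (2/52535) = +1 since 52535 mod 8 = 7, so (22528/52535) = (+1)^11·(11/52535); sign now +1
reciprocity: (11/52535) = -1·(52535/11) since 11 mod 4 = 3, 52535 mod 4 = 3; sign now -1
(52535/11) = (10/11)   [reduce mod 11]
10 = 2^1·5; (2/11) = -1 since 11 mod 8 = 3, so (10/11) = (-1)^1·(5/11); sign now +1
reciprocity: (5/11) = +1·(11/5) since 5 mod 4 = 1, 11 mod 4 = 3; sign now +1
(11/5) = (1/5)   [reduce mod 5]
(1/5) = 1; final value = sign = +1

1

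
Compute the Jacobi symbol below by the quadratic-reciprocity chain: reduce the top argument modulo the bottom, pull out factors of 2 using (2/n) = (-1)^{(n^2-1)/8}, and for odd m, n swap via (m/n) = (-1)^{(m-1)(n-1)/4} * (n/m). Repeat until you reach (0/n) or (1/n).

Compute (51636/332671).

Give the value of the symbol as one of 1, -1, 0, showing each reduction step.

factor out 2^2: 51636 = 2^2·12909; with 332671 mod 8 = 7, (2/332671) = +1; sign now +1; continue with (12909/332671)
flip (12909/332671) -> (332671/12909): both odd, 12909 mod 4 = 1, 332671 mod 4 = 3, so the flip contributes +1; sign now +1
(332671/12909): 332671 mod 12909 = 9946, so (332671/12909) = (9946/12909)
factor out 2^1: 9946 = 2^1·4973; with 12909 mod 8 = 5, (2/12909) = -1; sign now -1; continue with (4973/12909)
flip (4973/12909) -> (12909/4973): both odd, 4973 mod 4 = 1, 12909 mod 4 = 1, so the flip contributes +1; sign now -1
(12909/4973): 12909 mod 4973 = 2963, so (12909/4973) = (2963/4973)
flip (2963/4973) -> (4973/2963): both odd, 2963 mod 4 = 3, 4973 mod 4 = 1, so the flip contributes +1; sign now -1
(4973/2963): 4973 mod 2963 = 2010, so (4973/2963) = (2010/2963)
factor out 2^1: 2010 = 2^1·1005; with 2963 mod 8 = 3, (2/2963) = -1; sign now +1; continue with (1005/2963)
flip (1005/2963) -> (2963/1005): both odd, 1005 mod 4 = 1, 2963 mod 4 = 3, so the flip contributes +1; sign now +1
(2963/1005): 2963 mod 1005 = 953, so (2963/1005) = (953/1005)
flip (953/1005) -> (1005/953): both odd, 953 mod 4 = 1, 1005 mod 4 = 1, so the flip contributes +1; sign now +1
(1005/953): 1005 mod 953 = 52, so (1005/953) = (52/953)
factor out 2^2: 52 = 2^2·13; with 953 mod 8 = 1, (2/953) = +1; sign now +1; continue with (13/953)
flip (13/953) -> (953/13): both odd, 13 mod 4 = 1, 953 mod 4 = 1, so the flip contributes +1; sign now +1
(953/13): 953 mod 13 = 4, so (953/13) = (4/13)
factor out 2^2: 4 = 2^2·1; with 13 mod 8 = 5, (2/13) = -1; sign now +1; continue with (1/13)
reached (1/13) = 1, so the symbol is +1

1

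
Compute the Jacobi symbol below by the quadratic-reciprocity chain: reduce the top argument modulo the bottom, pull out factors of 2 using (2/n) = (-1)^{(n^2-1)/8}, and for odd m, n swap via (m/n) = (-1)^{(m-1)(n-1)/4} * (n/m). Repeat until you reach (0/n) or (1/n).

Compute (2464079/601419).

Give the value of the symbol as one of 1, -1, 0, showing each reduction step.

(2464079/601419) = (58403/601419)   [reduce mod 601419]
reciprocity: (58403/601419) = -1·(601419/58403) since 58403 mod 4 = 3, 601419 mod 4 = 3; sign now -1
(601419/58403) = (17389/58403)   [reduce mod 58403]
reciprocity: (17389/58403) = +1·(58403/17389) since 17389 mod 4 = 1, 58403 mod 4 = 3; sign now -1
(58403/17389) = (6236/17389)   [reduce mod 17389]
6236 = 2^2·1559; (2/17389) = -1 since 17389 mod 8 = 5, so (6236/17389) = (-1)^2·(1559/17389); sign now -1
reciprocity: (1559/17389) = +1·(17389/1559) since 1559 mod 4 = 3, 17389 mod 4 = 1; sign now -1
(17389/1559) = (240/1559)   [reduce mod 1559]
240 = 2^4·15; (2/1559) = +1 since 1559 mod 8 = 7, so (240/1559) = (+1)^4·(15/1559); sign now -1
reciprocity: (15/1559) = -1·(1559/15) since 15 mod 4 = 3, 1559 mod 4 = 3; sign now +1
(1559/15) = (14/15)   [reduce mod 15]
14 = 2^1·7; (2/15) = +1 since 15 mod 8 = 7, so (14/15) = (+1)^1·(7/15); sign now +1
reciprocity: (7/15) = -1·(15/7) since 7 mod 4 = 3, 15 mod 4 = 3; sign now -1
(15/7) = (1/7)   [reduce mod 7]
(1/7) = 1; final value = sign = -1

-1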